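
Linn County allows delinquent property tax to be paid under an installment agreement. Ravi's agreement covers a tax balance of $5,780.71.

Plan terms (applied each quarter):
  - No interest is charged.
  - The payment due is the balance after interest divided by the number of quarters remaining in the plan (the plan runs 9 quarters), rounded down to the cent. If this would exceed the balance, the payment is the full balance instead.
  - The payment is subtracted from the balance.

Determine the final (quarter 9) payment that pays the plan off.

$642.31

# | Opening | Payment | End bal
1 | $5,780.71 | $642.30 | $5,138.41
2 | $5,138.41 | $642.30 | $4,496.11
3 | $4,496.11 | $642.30 | $3,853.81
4 | $3,853.81 | $642.30 | $3,211.51
5 | $3,211.51 | $642.30 | $2,569.21
6 | $2,569.21 | $642.30 | $1,926.91
7 | $1,926.91 | $642.30 | $1,284.61
8 | $1,284.61 | $642.30 | $642.31
9 | $642.31 | $642.31 | $0.00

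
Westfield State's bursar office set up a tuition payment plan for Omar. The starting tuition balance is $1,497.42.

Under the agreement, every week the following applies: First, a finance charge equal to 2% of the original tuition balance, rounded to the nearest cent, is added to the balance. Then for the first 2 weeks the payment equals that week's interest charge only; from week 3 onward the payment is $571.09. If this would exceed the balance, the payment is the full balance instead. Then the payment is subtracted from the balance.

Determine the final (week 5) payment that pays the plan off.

$445.09

Week 1: opening $1,497.42; interest $29.95 → $1,527.37; payment $29.95; balance $1,497.42
Week 2: opening $1,497.42; interest $29.95 → $1,527.37; payment $29.95; balance $1,497.42
Week 3: opening $1,497.42; interest $29.95 → $1,527.37; payment $571.09; balance $956.28
Week 4: opening $956.28; interest $29.95 → $986.23; payment $571.09; balance $415.14
Week 5: opening $415.14; interest $29.95 → $445.09; payment $445.09; balance $0.00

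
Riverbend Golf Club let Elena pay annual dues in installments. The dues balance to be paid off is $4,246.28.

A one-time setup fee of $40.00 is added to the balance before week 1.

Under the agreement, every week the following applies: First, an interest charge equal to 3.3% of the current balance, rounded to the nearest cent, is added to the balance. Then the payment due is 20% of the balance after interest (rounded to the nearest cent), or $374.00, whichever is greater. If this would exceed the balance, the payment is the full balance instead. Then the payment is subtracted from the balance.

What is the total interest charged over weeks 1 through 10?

$664.38

# | Opening | Interest | Payment | End bal
1 | $4,286.28 | $141.45 | $885.55 | $3,542.18
2 | $3,542.18 | $116.89 | $731.81 | $2,927.26
3 | $2,927.26 | $96.60 | $604.77 | $2,419.09
4 | $2,419.09 | $79.83 | $499.78 | $1,999.14
5 | $1,999.14 | $65.97 | $413.02 | $1,652.09
6 | $1,652.09 | $54.52 | $374.00 | $1,332.61
7 | $1,332.61 | $43.98 | $374.00 | $1,002.59
8 | $1,002.59 | $33.09 | $374.00 | $661.68
9 | $661.68 | $21.84 | $374.00 | $309.52
10 | $309.52 | $10.21 | $319.73 | $0.00
Total interest: $141.45 + $116.89 + $96.60 + $79.83 + $65.97 + $54.52 + $43.98 + $33.09 + $21.84 + $10.21 = $664.38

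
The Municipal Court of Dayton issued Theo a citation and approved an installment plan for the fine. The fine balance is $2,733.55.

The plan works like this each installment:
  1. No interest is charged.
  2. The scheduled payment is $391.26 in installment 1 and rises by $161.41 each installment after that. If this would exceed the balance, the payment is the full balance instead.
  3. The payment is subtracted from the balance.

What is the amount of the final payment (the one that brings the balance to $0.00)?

# | Opening | Payment | End bal
1 | $2,733.55 | $391.26 | $2,342.29
2 | $2,342.29 | $552.67 | $1,789.62
3 | $1,789.62 | $714.08 | $1,075.54
4 | $1,075.54 | $875.49 | $200.05
5 | $200.05 | $200.05 | $0.00

$200.05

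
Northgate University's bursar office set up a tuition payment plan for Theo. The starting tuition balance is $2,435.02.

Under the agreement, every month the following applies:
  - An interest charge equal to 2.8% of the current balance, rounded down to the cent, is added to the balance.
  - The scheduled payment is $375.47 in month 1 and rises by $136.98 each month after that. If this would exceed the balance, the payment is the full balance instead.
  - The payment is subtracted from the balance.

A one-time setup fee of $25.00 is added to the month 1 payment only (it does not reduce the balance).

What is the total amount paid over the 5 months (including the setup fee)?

$2,673.52

# | Opening | Interest | Payment | Fee | End bal
1 | $2,435.02 | $68.18 | $375.47 | $25.00 | $2,127.73
2 | $2,127.73 | $59.57 | $512.45 | — | $1,674.85
3 | $1,674.85 | $46.89 | $649.43 | — | $1,072.31
4 | $1,072.31 | $30.02 | $786.41 | — | $315.92
5 | $315.92 | $8.84 | $324.76 | — | $0.00
Total paid: $2,673.52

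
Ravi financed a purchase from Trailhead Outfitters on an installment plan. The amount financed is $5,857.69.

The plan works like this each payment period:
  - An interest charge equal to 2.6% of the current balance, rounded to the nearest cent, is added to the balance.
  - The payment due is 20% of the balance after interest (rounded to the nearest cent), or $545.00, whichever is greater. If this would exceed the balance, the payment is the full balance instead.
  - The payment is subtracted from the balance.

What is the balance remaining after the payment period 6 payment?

$1,694.04

Payment period 1: $5,857.69 +$152.30 interest = $6,009.99; pay $1,202.00 → $4,807.99
Payment period 2: $4,807.99 +$125.01 interest = $4,933.00; pay $986.60 → $3,946.40
Payment period 3: $3,946.40 +$102.61 interest = $4,049.01; pay $809.80 → $3,239.21
Payment period 4: $3,239.21 +$84.22 interest = $3,323.43; pay $664.69 → $2,658.74
Payment period 5: $2,658.74 +$69.13 interest = $2,727.87; pay $545.57 → $2,182.30
Payment period 6: $2,182.30 +$56.74 interest = $2,239.04; pay $545.00 → $1,694.04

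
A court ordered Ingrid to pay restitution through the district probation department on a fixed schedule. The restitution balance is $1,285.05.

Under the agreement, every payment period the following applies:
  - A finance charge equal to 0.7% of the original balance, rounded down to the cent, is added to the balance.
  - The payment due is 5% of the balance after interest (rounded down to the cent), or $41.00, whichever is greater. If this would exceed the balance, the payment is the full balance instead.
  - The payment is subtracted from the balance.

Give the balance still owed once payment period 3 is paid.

Payment period 1: $1,285.05 +$8.99 interest = $1,294.04; pay $64.70 → $1,229.34
Payment period 2: $1,229.34 +$8.99 interest = $1,238.33; pay $61.91 → $1,176.42
Payment period 3: $1,176.42 +$8.99 interest = $1,185.41; pay $59.27 → $1,126.14

$1,126.14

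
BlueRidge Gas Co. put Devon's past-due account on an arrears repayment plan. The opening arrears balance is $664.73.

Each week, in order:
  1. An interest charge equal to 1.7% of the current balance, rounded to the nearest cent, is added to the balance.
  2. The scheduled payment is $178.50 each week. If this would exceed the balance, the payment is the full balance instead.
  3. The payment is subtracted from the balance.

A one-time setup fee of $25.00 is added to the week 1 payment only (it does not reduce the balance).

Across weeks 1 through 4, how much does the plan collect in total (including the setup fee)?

# | Opening | Interest | Payment | Fee | End bal
1 | $664.73 | $11.30 | $178.50 | $25.00 | $497.53
2 | $497.53 | $8.46 | $178.50 | — | $327.49
3 | $327.49 | $5.57 | $178.50 | — | $154.56
4 | $154.56 | $2.63 | $157.19 | — | $0.00
Total paid: $717.69

$717.69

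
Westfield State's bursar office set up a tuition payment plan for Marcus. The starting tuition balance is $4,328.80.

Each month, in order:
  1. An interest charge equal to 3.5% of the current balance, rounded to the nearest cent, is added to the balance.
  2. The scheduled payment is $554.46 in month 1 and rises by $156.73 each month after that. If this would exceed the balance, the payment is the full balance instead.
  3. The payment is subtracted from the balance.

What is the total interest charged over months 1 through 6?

$574.73

Month 1: $4,328.80 +$151.51 interest = $4,480.31; pay $554.46 → $3,925.85
Month 2: $3,925.85 +$137.40 interest = $4,063.25; pay $711.19 → $3,352.06
Month 3: $3,352.06 +$117.32 interest = $3,469.38; pay $867.92 → $2,601.46
Month 4: $2,601.46 +$91.05 interest = $2,692.51; pay $1,024.65 → $1,667.86
Month 5: $1,667.86 +$58.38 interest = $1,726.24; pay $1,181.38 → $544.86
Month 6: $544.86 +$19.07 interest = $563.93; pay $563.93 → $0.00
Total interest: $151.51 + $137.40 + $117.32 + $91.05 + $58.38 + $19.07 = $574.73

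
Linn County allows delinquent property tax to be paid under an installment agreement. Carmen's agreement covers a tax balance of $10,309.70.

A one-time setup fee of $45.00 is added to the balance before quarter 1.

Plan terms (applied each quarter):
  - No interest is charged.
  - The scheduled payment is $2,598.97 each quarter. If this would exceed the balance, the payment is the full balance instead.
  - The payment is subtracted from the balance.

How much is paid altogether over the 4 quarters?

Quarter 1: $10,354.70 − $2,598.97 → $7,755.73
Quarter 2: $7,755.73 − $2,598.97 → $5,156.76
Quarter 3: $5,156.76 − $2,598.97 → $2,557.79
Quarter 4: $2,557.79 − $2,557.79 → $0.00
Total paid: $10,354.70

$10,354.70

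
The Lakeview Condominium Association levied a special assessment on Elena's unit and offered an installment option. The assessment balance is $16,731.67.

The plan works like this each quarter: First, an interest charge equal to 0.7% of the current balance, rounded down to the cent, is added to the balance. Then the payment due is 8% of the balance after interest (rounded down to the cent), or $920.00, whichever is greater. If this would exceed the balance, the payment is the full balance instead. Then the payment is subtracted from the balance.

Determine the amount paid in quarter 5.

$992.94

Quarter 1: $16,731.67 +$117.12 interest = $16,848.79; pay $1,347.90 → $15,500.89
Quarter 2: $15,500.89 +$108.50 interest = $15,609.39; pay $1,248.75 → $14,360.64
Quarter 3: $14,360.64 +$100.52 interest = $14,461.16; pay $1,156.89 → $13,304.27
Quarter 4: $13,304.27 +$93.12 interest = $13,397.39; pay $1,071.79 → $12,325.60
Quarter 5: $12,325.60 +$86.27 interest = $12,411.87; pay $992.94 → $11,418.93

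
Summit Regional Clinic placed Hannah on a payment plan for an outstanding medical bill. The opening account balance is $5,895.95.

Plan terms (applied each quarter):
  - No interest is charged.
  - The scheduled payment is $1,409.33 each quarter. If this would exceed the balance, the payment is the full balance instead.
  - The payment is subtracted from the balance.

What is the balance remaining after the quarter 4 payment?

Quarter 1: opening $5,895.95; payment $1,409.33; balance $4,486.62
Quarter 2: opening $4,486.62; payment $1,409.33; balance $3,077.29
Quarter 3: opening $3,077.29; payment $1,409.33; balance $1,667.96
Quarter 4: opening $1,667.96; payment $1,409.33; balance $258.63

$258.63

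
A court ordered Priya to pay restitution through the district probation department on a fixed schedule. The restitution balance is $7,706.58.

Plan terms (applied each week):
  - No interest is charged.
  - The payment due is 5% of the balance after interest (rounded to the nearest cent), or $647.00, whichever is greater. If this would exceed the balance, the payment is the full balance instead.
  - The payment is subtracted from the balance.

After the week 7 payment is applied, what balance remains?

$3,177.58

Week 1: opening $7,706.58; payment $647.00; balance $7,059.58
Week 2: opening $7,059.58; payment $647.00; balance $6,412.58
Week 3: opening $6,412.58; payment $647.00; balance $5,765.58
Week 4: opening $5,765.58; payment $647.00; balance $5,118.58
Week 5: opening $5,118.58; payment $647.00; balance $4,471.58
Week 6: opening $4,471.58; payment $647.00; balance $3,824.58
Week 7: opening $3,824.58; payment $647.00; balance $3,177.58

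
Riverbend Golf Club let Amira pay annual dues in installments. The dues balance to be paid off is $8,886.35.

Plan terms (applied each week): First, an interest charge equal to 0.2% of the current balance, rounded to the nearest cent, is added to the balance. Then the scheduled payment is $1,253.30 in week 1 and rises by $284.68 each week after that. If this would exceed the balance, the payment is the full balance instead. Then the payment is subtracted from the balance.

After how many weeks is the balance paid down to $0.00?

5

# | Opening | Interest | Payment | End bal
1 | $8,886.35 | $17.77 | $1,253.30 | $7,650.82
2 | $7,650.82 | $15.30 | $1,537.98 | $6,128.14
3 | $6,128.14 | $12.26 | $1,822.66 | $4,317.74
4 | $4,317.74 | $8.64 | $2,107.34 | $2,219.04
5 | $2,219.04 | $4.44 | $2,223.48 | $0.00
Balance reaches $0.00 in week 5.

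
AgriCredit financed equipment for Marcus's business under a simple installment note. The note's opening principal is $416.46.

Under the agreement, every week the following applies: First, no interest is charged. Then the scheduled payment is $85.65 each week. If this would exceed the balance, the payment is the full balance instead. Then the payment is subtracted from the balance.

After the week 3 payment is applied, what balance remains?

Week 1: opening $416.46; payment $85.65; balance $330.81
Week 2: opening $330.81; payment $85.65; balance $245.16
Week 3: opening $245.16; payment $85.65; balance $159.51

$159.51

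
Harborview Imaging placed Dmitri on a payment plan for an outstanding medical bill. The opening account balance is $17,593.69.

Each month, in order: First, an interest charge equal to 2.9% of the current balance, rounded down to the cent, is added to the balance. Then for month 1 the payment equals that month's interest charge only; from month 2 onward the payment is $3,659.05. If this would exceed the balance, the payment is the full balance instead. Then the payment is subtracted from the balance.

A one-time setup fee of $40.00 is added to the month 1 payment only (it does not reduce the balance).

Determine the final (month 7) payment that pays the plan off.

Month 1: $17,593.69 +$510.21 interest = $18,103.90; pay $510.21 (+ $40.00 fee) → $17,593.69
Month 2: $17,593.69 +$510.21 interest = $18,103.90; pay $3,659.05 → $14,444.85
Month 3: $14,444.85 +$418.90 interest = $14,863.75; pay $3,659.05 → $11,204.70
Month 4: $11,204.70 +$324.93 interest = $11,529.63; pay $3,659.05 → $7,870.58
Month 5: $7,870.58 +$228.24 interest = $8,098.82; pay $3,659.05 → $4,439.77
Month 6: $4,439.77 +$128.75 interest = $4,568.52; pay $3,659.05 → $909.47
Month 7: $909.47 +$26.37 interest = $935.84; pay $935.84 → $0.00

$935.84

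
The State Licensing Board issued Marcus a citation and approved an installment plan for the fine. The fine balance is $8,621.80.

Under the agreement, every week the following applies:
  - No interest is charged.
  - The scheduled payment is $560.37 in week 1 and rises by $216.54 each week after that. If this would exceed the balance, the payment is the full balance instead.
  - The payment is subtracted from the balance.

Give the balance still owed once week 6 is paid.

$2,011.48

# | Opening | Payment | End bal
1 | $8,621.80 | $560.37 | $8,061.43
2 | $8,061.43 | $776.91 | $7,284.52
3 | $7,284.52 | $993.45 | $6,291.07
4 | $6,291.07 | $1,209.99 | $5,081.08
5 | $5,081.08 | $1,426.53 | $3,654.55
6 | $3,654.55 | $1,643.07 | $2,011.48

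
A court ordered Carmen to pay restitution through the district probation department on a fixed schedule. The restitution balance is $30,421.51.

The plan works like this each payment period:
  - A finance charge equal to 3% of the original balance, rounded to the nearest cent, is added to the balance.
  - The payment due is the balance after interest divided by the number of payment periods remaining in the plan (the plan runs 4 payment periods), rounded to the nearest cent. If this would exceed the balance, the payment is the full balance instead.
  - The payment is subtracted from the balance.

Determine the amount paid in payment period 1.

Payment period 1: $30,421.51 +$912.65 interest = $31,334.16; pay $7,833.54 → $23,500.62

$7,833.54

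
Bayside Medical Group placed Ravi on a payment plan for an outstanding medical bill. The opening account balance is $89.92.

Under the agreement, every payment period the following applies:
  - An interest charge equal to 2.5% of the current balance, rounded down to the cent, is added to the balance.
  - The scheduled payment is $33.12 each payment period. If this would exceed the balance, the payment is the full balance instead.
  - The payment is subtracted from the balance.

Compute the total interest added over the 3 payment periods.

$4.39

Payment period 1: $89.92 +$2.24 interest = $92.16; pay $33.12 → $59.04
Payment period 2: $59.04 +$1.47 interest = $60.51; pay $33.12 → $27.39
Payment period 3: $27.39 +$0.68 interest = $28.07; pay $28.07 → $0.00
Total interest: $2.24 + $1.47 + $0.68 = $4.39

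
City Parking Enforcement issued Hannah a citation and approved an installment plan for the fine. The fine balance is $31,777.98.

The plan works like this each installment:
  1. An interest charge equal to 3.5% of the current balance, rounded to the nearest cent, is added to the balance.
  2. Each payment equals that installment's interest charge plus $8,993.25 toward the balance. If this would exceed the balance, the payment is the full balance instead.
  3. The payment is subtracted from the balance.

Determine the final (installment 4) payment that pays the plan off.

$4,966.17

Installment 1: opening $31,777.98; interest $1,112.23 → $32,890.21; payment $10,105.48; balance $22,784.73
Installment 2: opening $22,784.73; interest $797.47 → $23,582.20; payment $9,790.72; balance $13,791.48
Installment 3: opening $13,791.48; interest $482.70 → $14,274.18; payment $9,475.95; balance $4,798.23
Installment 4: opening $4,798.23; interest $167.94 → $4,966.17; payment $4,966.17; balance $0.00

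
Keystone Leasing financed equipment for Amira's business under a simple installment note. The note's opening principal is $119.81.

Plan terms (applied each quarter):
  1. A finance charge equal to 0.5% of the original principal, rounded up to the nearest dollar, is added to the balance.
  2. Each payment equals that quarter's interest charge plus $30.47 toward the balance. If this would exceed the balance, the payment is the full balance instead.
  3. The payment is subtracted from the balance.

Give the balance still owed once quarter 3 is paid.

# | Opening | Interest | Payment | End bal
1 | $119.81 | $1.00 | $31.47 | $89.34
2 | $89.34 | $1.00 | $31.47 | $58.87
3 | $58.87 | $1.00 | $31.47 | $28.40

$28.40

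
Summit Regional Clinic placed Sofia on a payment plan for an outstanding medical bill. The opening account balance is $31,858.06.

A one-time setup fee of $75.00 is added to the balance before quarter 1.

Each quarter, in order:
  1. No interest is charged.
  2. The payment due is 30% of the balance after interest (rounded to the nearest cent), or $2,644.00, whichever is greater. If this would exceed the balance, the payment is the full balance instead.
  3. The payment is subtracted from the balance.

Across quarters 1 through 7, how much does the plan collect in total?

Quarter 1: opening $31,933.06; payment $9,579.92; balance $22,353.14
Quarter 2: opening $22,353.14; payment $6,705.94; balance $15,647.20
Quarter 3: opening $15,647.20; payment $4,694.16; balance $10,953.04
Quarter 4: opening $10,953.04; payment $3,285.91; balance $7,667.13
Quarter 5: opening $7,667.13; payment $2,644.00; balance $5,023.13
Quarter 6: opening $5,023.13; payment $2,644.00; balance $2,379.13
Quarter 7: opening $2,379.13; payment $2,379.13; balance $0.00
Total paid: $31,933.06

$31,933.06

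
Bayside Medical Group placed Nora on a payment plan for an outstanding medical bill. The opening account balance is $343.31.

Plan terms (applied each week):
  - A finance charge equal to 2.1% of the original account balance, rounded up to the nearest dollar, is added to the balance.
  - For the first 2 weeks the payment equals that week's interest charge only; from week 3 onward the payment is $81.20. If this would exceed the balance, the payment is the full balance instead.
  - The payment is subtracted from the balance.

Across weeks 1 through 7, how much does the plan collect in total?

# | Opening | Interest | Payment | End bal
1 | $343.31 | $8.00 | $8.00 | $343.31
2 | $343.31 | $8.00 | $8.00 | $343.31
3 | $343.31 | $8.00 | $81.20 | $270.11
4 | $270.11 | $8.00 | $81.20 | $196.91
5 | $196.91 | $8.00 | $81.20 | $123.71
6 | $123.71 | $8.00 | $81.20 | $50.51
7 | $50.51 | $8.00 | $58.51 | $0.00
Total paid: $399.31

$399.31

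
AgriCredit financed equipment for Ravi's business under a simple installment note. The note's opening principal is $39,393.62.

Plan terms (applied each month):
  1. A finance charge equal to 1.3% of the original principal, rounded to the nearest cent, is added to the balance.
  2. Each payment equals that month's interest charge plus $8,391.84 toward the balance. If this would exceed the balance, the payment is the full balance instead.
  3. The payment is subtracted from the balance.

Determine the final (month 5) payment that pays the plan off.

$6,338.38

Month 1: opening $39,393.62; interest $512.12 → $39,905.74; payment $8,903.96; balance $31,001.78
Month 2: opening $31,001.78; interest $512.12 → $31,513.90; payment $8,903.96; balance $22,609.94
Month 3: opening $22,609.94; interest $512.12 → $23,122.06; payment $8,903.96; balance $14,218.10
Month 4: opening $14,218.10; interest $512.12 → $14,730.22; payment $8,903.96; balance $5,826.26
Month 5: opening $5,826.26; interest $512.12 → $6,338.38; payment $6,338.38; balance $0.00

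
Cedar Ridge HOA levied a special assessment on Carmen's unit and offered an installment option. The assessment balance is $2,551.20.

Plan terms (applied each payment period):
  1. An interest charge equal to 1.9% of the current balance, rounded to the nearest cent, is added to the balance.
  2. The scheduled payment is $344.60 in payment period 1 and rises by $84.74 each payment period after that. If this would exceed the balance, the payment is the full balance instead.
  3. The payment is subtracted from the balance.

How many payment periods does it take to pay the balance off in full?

6

Payment period 1: opening $2,551.20; interest $48.47 → $2,599.67; payment $344.60; balance $2,255.07
Payment period 2: opening $2,255.07; interest $42.85 → $2,297.92; payment $429.34; balance $1,868.58
Payment period 3: opening $1,868.58; interest $35.50 → $1,904.08; payment $514.08; balance $1,390.00
Payment period 4: opening $1,390.00; interest $26.41 → $1,416.41; payment $598.82; balance $817.59
Payment period 5: opening $817.59; interest $15.53 → $833.12; payment $683.56; balance $149.56
Payment period 6: opening $149.56; interest $2.84 → $152.40; payment $152.40; balance $0.00
Balance reaches $0.00 in payment period 6.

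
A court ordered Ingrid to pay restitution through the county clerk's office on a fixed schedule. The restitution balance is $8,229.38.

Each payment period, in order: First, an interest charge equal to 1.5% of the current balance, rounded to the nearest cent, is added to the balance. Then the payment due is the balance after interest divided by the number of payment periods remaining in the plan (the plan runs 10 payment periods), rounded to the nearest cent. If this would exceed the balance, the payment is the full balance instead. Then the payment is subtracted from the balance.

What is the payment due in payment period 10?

$955.05

# | Opening | Interest | Payment | End bal
1 | $8,229.38 | $123.44 | $835.28 | $7,517.54
2 | $7,517.54 | $112.76 | $847.81 | $6,782.49
3 | $6,782.49 | $101.74 | $860.53 | $6,023.70
4 | $6,023.70 | $90.36 | $873.44 | $5,240.62
5 | $5,240.62 | $78.61 | $886.54 | $4,432.69
6 | $4,432.69 | $66.49 | $899.84 | $3,599.34
7 | $3,599.34 | $53.99 | $913.33 | $2,740.00
8 | $2,740.00 | $41.10 | $927.03 | $1,854.07
9 | $1,854.07 | $27.81 | $940.94 | $940.94
10 | $940.94 | $14.11 | $955.05 | $0.00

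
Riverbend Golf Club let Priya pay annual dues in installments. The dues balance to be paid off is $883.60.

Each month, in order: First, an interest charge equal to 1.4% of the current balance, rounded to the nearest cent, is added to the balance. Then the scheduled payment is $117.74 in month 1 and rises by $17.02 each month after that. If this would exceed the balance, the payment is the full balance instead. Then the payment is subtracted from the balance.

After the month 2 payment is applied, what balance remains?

$654.37

Month 1: opening $883.60; interest $12.37 → $895.97; payment $117.74; balance $778.23
Month 2: opening $778.23; interest $10.90 → $789.13; payment $134.76; balance $654.37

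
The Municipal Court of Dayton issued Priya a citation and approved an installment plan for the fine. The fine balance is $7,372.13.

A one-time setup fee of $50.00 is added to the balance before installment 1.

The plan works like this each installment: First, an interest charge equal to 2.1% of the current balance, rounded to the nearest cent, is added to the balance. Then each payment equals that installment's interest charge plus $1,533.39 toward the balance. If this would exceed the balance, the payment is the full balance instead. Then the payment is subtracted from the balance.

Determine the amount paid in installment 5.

$1,315.63

Installment 1: $7,422.13 +$155.86 interest = $7,577.99; pay $1,689.25 → $5,888.74
Installment 2: $5,888.74 +$123.66 interest = $6,012.40; pay $1,657.05 → $4,355.35
Installment 3: $4,355.35 +$91.46 interest = $4,446.81; pay $1,624.85 → $2,821.96
Installment 4: $2,821.96 +$59.26 interest = $2,881.22; pay $1,592.65 → $1,288.57
Installment 5: $1,288.57 +$27.06 interest = $1,315.63; pay $1,315.63 → $0.00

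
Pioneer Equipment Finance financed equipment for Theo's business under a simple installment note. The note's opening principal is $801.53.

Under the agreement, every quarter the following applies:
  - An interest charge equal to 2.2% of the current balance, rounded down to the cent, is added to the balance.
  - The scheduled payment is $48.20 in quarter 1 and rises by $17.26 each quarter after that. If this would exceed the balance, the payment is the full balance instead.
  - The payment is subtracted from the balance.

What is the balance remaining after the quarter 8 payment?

Quarter 1: opening $801.53; interest $17.63 → $819.16; payment $48.20; balance $770.96
Quarter 2: opening $770.96; interest $16.96 → $787.92; payment $65.46; balance $722.46
Quarter 3: opening $722.46; interest $15.89 → $738.35; payment $82.72; balance $655.63
Quarter 4: opening $655.63; interest $14.42 → $670.05; payment $99.98; balance $570.07
Quarter 5: opening $570.07; interest $12.54 → $582.61; payment $117.24; balance $465.37
Quarter 6: opening $465.37; interest $10.23 → $475.60; payment $134.50; balance $341.10
Quarter 7: opening $341.10; interest $7.50 → $348.60; payment $151.76; balance $196.84
Quarter 8: opening $196.84; interest $4.33 → $201.17; payment $169.02; balance $32.15

$32.15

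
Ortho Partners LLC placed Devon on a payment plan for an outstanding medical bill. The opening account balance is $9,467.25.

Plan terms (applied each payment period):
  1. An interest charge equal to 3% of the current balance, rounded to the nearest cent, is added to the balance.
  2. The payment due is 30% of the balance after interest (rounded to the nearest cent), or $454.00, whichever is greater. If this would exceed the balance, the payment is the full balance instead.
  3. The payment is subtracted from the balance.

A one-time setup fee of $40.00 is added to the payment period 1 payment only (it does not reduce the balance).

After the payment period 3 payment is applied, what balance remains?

$3,548.38

Payment period 1: opening $9,467.25; interest $284.02 → $9,751.27; payment $2,925.38 (+ $40.00 fee); balance $6,825.89
Payment period 2: opening $6,825.89; interest $204.78 → $7,030.67; payment $2,109.20; balance $4,921.47
Payment period 3: opening $4,921.47; interest $147.64 → $5,069.11; payment $1,520.73; balance $3,548.38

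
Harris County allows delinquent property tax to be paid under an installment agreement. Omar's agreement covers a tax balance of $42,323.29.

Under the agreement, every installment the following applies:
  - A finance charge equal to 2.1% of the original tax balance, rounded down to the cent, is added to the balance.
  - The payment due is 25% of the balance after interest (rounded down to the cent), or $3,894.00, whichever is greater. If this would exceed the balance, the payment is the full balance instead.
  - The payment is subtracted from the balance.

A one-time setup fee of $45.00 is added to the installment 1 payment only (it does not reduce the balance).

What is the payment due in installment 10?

Installment 1: $42,323.29 +$888.78 interest = $43,212.07; pay $10,803.01 (+ $45.00 fee) → $32,409.06
Installment 2: $32,409.06 +$888.78 interest = $33,297.84; pay $8,324.46 → $24,973.38
Installment 3: $24,973.38 +$888.78 interest = $25,862.16; pay $6,465.54 → $19,396.62
Installment 4: $19,396.62 +$888.78 interest = $20,285.40; pay $5,071.35 → $15,214.05
Installment 5: $15,214.05 +$888.78 interest = $16,102.83; pay $4,025.70 → $12,077.13
Installment 6: $12,077.13 +$888.78 interest = $12,965.91; pay $3,894.00 → $9,071.91
Installment 7: $9,071.91 +$888.78 interest = $9,960.69; pay $3,894.00 → $6,066.69
Installment 8: $6,066.69 +$888.78 interest = $6,955.47; pay $3,894.00 → $3,061.47
Installment 9: $3,061.47 +$888.78 interest = $3,950.25; pay $3,894.00 → $56.25
Installment 10: $56.25 +$888.78 interest = $945.03; pay $945.03 → $0.00

$945.03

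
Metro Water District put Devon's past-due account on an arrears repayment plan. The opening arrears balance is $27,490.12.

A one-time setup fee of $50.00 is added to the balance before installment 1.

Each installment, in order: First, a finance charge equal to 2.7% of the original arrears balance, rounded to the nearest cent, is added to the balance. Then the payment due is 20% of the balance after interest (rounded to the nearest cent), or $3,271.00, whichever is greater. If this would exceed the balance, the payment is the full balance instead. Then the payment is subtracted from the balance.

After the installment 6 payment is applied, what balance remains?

# | Opening | Interest | Payment | End bal
1 | $27,540.12 | $742.23 | $5,656.47 | $22,625.88
2 | $22,625.88 | $742.23 | $4,673.62 | $18,694.49
3 | $18,694.49 | $742.23 | $3,887.34 | $15,549.38
4 | $15,549.38 | $742.23 | $3,271.00 | $13,020.61
5 | $13,020.61 | $742.23 | $3,271.00 | $10,491.84
6 | $10,491.84 | $742.23 | $3,271.00 | $7,963.07

$7,963.07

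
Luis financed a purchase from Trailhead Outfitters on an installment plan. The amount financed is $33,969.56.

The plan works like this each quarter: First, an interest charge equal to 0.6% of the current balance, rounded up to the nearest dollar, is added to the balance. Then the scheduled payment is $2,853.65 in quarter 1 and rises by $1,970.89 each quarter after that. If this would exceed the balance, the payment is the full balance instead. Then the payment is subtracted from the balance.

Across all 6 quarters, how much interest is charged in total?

$748.00

Quarter 1: $33,969.56 +$204.00 interest = $34,173.56; pay $2,853.65 → $31,319.91
Quarter 2: $31,319.91 +$188.00 interest = $31,507.91; pay $4,824.54 → $26,683.37
Quarter 3: $26,683.37 +$161.00 interest = $26,844.37; pay $6,795.43 → $20,048.94
Quarter 4: $20,048.94 +$121.00 interest = $20,169.94; pay $8,766.32 → $11,403.62
Quarter 5: $11,403.62 +$69.00 interest = $11,472.62; pay $10,737.21 → $735.41
Quarter 6: $735.41 +$5.00 interest = $740.41; pay $740.41 → $0.00
Total interest: $204.00 + $188.00 + $161.00 + $121.00 + $69.00 + $5.00 = $748.00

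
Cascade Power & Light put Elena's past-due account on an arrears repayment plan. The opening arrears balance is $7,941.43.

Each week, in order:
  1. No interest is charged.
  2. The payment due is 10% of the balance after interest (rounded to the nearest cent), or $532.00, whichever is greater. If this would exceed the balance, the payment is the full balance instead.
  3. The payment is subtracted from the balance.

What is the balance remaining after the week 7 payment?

$3,614.37

# | Opening | Payment | End bal
1 | $7,941.43 | $794.14 | $7,147.29
2 | $7,147.29 | $714.73 | $6,432.56
3 | $6,432.56 | $643.26 | $5,789.30
4 | $5,789.30 | $578.93 | $5,210.37
5 | $5,210.37 | $532.00 | $4,678.37
6 | $4,678.37 | $532.00 | $4,146.37
7 | $4,146.37 | $532.00 | $3,614.37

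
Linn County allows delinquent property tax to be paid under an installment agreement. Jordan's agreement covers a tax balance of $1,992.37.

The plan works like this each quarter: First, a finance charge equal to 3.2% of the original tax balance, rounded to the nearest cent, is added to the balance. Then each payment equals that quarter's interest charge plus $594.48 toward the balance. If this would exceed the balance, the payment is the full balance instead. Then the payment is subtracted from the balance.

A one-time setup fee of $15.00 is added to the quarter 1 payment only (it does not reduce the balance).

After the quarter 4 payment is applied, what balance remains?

# | Opening | Interest | Payment | Fee | End bal
1 | $1,992.37 | $63.76 | $658.24 | $15.00 | $1,397.89
2 | $1,397.89 | $63.76 | $658.24 | — | $803.41
3 | $803.41 | $63.76 | $658.24 | — | $208.93
4 | $208.93 | $63.76 | $272.69 | — | $0.00

$0.00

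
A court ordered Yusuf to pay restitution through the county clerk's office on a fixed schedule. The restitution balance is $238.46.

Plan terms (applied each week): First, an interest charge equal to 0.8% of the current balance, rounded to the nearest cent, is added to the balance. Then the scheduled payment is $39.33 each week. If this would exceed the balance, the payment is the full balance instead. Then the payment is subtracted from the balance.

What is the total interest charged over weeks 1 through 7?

Week 1: opening $238.46; interest $1.91 → $240.37; payment $39.33; balance $201.04
Week 2: opening $201.04; interest $1.61 → $202.65; payment $39.33; balance $163.32
Week 3: opening $163.32; interest $1.31 → $164.63; payment $39.33; balance $125.30
Week 4: opening $125.30; interest $1.00 → $126.30; payment $39.33; balance $86.97
Week 5: opening $86.97; interest $0.70 → $87.67; payment $39.33; balance $48.34
Week 6: opening $48.34; interest $0.39 → $48.73; payment $39.33; balance $9.40
Week 7: opening $9.40; interest $0.08 → $9.48; payment $9.48; balance $0.00
Total interest: $1.91 + $1.61 + $1.31 + $1.00 + $0.70 + $0.39 + $0.08 = $7.00

$7.00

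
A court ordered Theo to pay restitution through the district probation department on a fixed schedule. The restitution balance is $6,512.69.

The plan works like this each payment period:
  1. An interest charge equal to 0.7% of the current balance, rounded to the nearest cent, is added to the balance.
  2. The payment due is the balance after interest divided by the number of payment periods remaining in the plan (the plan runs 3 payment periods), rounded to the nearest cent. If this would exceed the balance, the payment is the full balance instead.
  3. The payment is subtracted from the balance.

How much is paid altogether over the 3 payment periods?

Payment period 1: opening $6,512.69; interest $45.59 → $6,558.28; payment $2,186.09; balance $4,372.19
Payment period 2: opening $4,372.19; interest $30.61 → $4,402.80; payment $2,201.40; balance $2,201.40
Payment period 3: opening $2,201.40; interest $15.41 → $2,216.81; payment $2,216.81; balance $0.00
Total paid: $6,604.30

$6,604.30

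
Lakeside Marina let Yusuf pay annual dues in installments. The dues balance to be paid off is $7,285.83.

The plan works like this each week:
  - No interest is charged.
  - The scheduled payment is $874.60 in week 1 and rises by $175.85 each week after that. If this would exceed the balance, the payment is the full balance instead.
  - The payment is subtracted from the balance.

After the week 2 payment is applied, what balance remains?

$5,360.78

Week 1: opening $7,285.83; payment $874.60; balance $6,411.23
Week 2: opening $6,411.23; payment $1,050.45; balance $5,360.78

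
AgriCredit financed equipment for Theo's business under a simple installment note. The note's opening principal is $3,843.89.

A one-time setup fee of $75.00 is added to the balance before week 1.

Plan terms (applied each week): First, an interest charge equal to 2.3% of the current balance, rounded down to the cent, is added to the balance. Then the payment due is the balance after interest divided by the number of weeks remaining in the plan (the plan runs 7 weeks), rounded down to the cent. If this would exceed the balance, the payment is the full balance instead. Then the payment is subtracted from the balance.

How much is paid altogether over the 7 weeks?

$4,296.46

Week 1: $3,918.89 +$90.13 interest = $4,009.02; pay $572.71 → $3,436.31
Week 2: $3,436.31 +$79.03 interest = $3,515.34; pay $585.89 → $2,929.45
Week 3: $2,929.45 +$67.37 interest = $2,996.82; pay $599.36 → $2,397.46
Week 4: $2,397.46 +$55.14 interest = $2,452.60; pay $613.15 → $1,839.45
Week 5: $1,839.45 +$42.30 interest = $1,881.75; pay $627.25 → $1,254.50
Week 6: $1,254.50 +$28.85 interest = $1,283.35; pay $641.67 → $641.68
Week 7: $641.68 +$14.75 interest = $656.43; pay $656.43 → $0.00
Total paid: $4,296.46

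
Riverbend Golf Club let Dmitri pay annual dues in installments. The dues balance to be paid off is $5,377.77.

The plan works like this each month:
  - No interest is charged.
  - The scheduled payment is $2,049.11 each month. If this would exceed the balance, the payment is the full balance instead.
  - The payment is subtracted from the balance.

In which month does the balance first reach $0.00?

3

Month 1: $5,377.77 − $2,049.11 → $3,328.66
Month 2: $3,328.66 − $2,049.11 → $1,279.55
Month 3: $1,279.55 − $1,279.55 → $0.00
Balance reaches $0.00 in month 3.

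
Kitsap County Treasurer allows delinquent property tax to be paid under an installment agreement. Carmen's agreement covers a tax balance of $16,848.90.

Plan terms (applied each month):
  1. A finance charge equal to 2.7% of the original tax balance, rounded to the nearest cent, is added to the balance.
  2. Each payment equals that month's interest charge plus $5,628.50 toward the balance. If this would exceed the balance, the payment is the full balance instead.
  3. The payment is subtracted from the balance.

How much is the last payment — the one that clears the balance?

Month 1: opening $16,848.90; interest $454.92 → $17,303.82; payment $6,083.42; balance $11,220.40
Month 2: opening $11,220.40; interest $454.92 → $11,675.32; payment $6,083.42; balance $5,591.90
Month 3: opening $5,591.90; interest $454.92 → $6,046.82; payment $6,046.82; balance $0.00

$6,046.82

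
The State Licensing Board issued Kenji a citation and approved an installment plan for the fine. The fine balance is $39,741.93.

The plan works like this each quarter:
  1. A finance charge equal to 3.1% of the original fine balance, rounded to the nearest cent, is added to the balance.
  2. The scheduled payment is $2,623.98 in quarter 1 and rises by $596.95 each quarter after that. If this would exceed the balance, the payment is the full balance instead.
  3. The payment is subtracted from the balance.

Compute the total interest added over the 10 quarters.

$12,320.00

Quarter 1: opening $39,741.93; interest $1,232.00 → $40,973.93; payment $2,623.98; balance $38,349.95
Quarter 2: opening $38,349.95; interest $1,232.00 → $39,581.95; payment $3,220.93; balance $36,361.02
Quarter 3: opening $36,361.02; interest $1,232.00 → $37,593.02; payment $3,817.88; balance $33,775.14
Quarter 4: opening $33,775.14; interest $1,232.00 → $35,007.14; payment $4,414.83; balance $30,592.31
Quarter 5: opening $30,592.31; interest $1,232.00 → $31,824.31; payment $5,011.78; balance $26,812.53
Quarter 6: opening $26,812.53; interest $1,232.00 → $28,044.53; payment $5,608.73; balance $22,435.80
Quarter 7: opening $22,435.80; interest $1,232.00 → $23,667.80; payment $6,205.68; balance $17,462.12
Quarter 8: opening $17,462.12; interest $1,232.00 → $18,694.12; payment $6,802.63; balance $11,891.49
Quarter 9: opening $11,891.49; interest $1,232.00 → $13,123.49; payment $7,399.58; balance $5,723.91
Quarter 10: opening $5,723.91; interest $1,232.00 → $6,955.91; payment $6,955.91; balance $0.00
Total interest: $1,232.00 + $1,232.00 + $1,232.00 + $1,232.00 + $1,232.00 + $1,232.00 + $1,232.00 + $1,232.00 + $1,232.00 + $1,232.00 = $12,320.00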